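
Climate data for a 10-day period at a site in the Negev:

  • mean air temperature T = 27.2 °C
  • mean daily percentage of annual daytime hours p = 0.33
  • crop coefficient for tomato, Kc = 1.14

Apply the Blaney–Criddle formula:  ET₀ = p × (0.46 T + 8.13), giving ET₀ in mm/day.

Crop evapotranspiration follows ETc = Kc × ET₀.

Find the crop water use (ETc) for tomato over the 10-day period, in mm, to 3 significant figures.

ET₀ = 0.33 × (0.46 × 27.2 + 8.13) = 0.33 × 20.642 = 6.8119 mm/d
ETc = Kc × ET₀ = 1.14 × 6.8119 = 7.7656 mm/d
Over 10 days: 7.7656 × 10 = 77.656 mm

77.7 mm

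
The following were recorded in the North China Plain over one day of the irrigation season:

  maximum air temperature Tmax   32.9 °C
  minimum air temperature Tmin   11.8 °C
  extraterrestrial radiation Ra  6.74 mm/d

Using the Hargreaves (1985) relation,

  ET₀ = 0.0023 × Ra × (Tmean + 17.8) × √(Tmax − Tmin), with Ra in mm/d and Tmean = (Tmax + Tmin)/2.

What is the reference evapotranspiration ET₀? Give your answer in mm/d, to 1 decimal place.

2.9 mm/d

Tmean = (32.9 + 11.8)/2 = 22.35 °C
ET₀ = 0.0023 × 6.74 × (22.35 + 17.8) × √21.1 = 0.0023 × 6.74 × 40.15 × 4.5935 = 2.8590 mm/d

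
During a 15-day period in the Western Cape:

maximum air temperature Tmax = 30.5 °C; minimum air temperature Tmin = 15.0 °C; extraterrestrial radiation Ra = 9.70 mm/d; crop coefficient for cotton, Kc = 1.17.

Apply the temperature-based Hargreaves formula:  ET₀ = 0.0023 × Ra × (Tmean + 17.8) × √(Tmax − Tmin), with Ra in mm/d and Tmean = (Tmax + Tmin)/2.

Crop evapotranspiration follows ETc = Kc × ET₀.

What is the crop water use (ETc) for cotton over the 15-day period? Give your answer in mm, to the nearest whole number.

Tmean = (30.5 + 15.0)/2 = 22.75 °C
ET₀ = 0.0023 × 9.70 × (22.75 + 17.8) × √15.5 = 0.0023 × 9.70 × 40.55 × 3.9370 = 3.5617 mm/d
ETc = Kc × ET₀ = 1.17 × 3.5617 = 4.1672 mm/d
Over 15 days: 4.1672 × 15 = 62.508 mm

63 mm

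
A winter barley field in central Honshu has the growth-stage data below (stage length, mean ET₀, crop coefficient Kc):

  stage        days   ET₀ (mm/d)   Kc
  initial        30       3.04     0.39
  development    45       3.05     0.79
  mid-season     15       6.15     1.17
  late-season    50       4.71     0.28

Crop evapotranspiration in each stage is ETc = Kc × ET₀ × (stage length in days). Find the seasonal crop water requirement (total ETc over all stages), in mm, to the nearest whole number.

318 mm

initial: 0.39 × 3.04 × 30 = 35.57 mm
development: 0.79 × 3.05 × 45 = 108.43 mm
mid-season: 1.17 × 6.15 × 15 = 107.93 mm
late-season: 0.28 × 4.71 × 50 = 65.94 mm
Seasonal total = 317.87 mm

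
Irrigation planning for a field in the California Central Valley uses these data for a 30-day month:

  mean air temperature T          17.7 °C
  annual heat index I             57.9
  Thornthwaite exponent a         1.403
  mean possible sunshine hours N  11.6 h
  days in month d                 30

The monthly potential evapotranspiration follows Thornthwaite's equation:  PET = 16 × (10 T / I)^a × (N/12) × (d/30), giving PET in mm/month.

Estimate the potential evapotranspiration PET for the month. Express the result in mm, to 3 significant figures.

74.2 mm

10T/I = 10 × 17.7 / 57.9 = 3.0570
(10T/I)^a = 3.0570^1.403 = 4.7959
Uncorrected PET = 16 × 4.7959 = 76.734 mm
Correction = (N/12)(d/30) = (11.6/12)(30/30) = 0.9667
PET = 76.734 × 0.9667 = 74.179 mm/month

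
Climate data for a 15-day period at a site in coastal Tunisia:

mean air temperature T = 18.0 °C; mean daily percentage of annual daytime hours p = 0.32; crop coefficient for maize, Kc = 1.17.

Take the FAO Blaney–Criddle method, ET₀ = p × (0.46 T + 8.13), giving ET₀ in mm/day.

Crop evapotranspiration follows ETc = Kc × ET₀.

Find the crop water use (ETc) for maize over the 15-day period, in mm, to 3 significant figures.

92.2 mm

ET₀ = 0.32 × (0.46 × 18.0 + 8.13) = 0.32 × 16.410 = 5.2512 mm/d
ETc = Kc × ET₀ = 1.17 × 5.2512 = 6.1439 mm/d
Over 15 days: 6.1439 × 15 = 92.159 mm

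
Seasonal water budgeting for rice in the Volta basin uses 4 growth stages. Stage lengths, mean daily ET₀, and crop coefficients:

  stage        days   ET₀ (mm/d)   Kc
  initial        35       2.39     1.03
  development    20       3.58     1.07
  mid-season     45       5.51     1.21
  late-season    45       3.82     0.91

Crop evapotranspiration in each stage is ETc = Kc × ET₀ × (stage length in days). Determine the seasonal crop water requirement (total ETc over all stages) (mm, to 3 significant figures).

initial: 1.03 × 2.39 × 35 = 86.16 mm
development: 1.07 × 3.58 × 20 = 76.61 mm
mid-season: 1.21 × 5.51 × 45 = 300.02 mm
late-season: 0.91 × 3.82 × 45 = 156.43 mm
Seasonal total = 619.22 mm

619 mm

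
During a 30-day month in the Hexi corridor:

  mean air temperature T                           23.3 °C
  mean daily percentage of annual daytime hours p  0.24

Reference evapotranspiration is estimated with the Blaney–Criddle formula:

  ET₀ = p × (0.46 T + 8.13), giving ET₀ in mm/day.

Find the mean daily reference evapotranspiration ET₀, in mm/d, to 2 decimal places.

ET₀ = 0.24 × (0.46 × 23.3 + 8.13) = 0.24 × 18.848 = 4.5235 mm/d

4.52 mm/d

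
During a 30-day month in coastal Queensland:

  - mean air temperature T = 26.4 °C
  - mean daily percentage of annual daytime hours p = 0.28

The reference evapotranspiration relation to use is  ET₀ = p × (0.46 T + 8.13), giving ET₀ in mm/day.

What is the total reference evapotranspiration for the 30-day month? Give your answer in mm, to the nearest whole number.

ET₀ = 0.28 × (0.46 × 26.4 + 8.13) = 0.28 × 20.274 = 5.6767 mm/d
Monthly total = 5.6767 × 30 = 170.301 mm

170 mm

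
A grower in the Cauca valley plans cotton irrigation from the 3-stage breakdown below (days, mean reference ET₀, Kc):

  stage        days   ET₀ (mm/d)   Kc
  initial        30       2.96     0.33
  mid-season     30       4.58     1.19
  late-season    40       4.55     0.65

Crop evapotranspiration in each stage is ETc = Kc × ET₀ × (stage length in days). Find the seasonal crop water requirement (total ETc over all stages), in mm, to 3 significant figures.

311 mm

initial: 0.33 × 2.96 × 30 = 29.30 mm
mid-season: 1.19 × 4.58 × 30 = 163.51 mm
late-season: 0.65 × 4.55 × 40 = 118.30 mm
Seasonal total = 311.11 mm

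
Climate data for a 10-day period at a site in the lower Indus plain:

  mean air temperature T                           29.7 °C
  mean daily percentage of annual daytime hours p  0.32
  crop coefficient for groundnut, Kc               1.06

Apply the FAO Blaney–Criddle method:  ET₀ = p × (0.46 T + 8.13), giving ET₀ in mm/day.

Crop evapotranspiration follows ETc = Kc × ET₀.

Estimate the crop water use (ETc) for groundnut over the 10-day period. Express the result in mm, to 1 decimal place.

ET₀ = 0.32 × (0.46 × 29.7 + 8.13) = 0.32 × 21.792 = 6.9734 mm/d
ETc = Kc × ET₀ = 1.06 × 6.9734 = 7.3918 mm/d
Over 10 days: 7.3918 × 10 = 73.918 mm

73.9 mm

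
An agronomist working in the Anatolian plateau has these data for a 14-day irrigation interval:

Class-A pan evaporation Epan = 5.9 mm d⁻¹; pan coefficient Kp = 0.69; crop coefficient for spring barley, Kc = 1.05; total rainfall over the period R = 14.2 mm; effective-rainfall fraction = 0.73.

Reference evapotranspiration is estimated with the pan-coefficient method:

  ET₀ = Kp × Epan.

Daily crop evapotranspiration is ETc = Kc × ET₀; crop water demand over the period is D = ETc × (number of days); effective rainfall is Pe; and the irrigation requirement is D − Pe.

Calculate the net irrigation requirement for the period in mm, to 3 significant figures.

ET₀ = 0.69 × 5.9 = 4.0710 mm/d
ETc = Kc × ET₀ = 1.05 × 4.0710 = 4.2746 mm/d
Crop demand D = ETc × 14 d = 4.2746 × 14 = 59.844 mm
Pe = 0.73 × 14.2 = 10.366 mm
D − Pe = 59.844 − 10.366 = 49.478 mm

49.5 mm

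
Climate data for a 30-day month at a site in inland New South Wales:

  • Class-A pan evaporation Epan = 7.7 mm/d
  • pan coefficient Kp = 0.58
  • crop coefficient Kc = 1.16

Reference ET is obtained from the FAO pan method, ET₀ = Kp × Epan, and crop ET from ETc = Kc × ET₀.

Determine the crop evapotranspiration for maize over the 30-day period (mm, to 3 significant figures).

ET₀ = 0.58 × 7.7 = 4.4660 mm/d
ETc = Kc × ET₀ = 1.16 × 4.4660 = 5.1806 mm/d
Over 30 days: 5.1806 × 30 = 155.418 mm

155 mm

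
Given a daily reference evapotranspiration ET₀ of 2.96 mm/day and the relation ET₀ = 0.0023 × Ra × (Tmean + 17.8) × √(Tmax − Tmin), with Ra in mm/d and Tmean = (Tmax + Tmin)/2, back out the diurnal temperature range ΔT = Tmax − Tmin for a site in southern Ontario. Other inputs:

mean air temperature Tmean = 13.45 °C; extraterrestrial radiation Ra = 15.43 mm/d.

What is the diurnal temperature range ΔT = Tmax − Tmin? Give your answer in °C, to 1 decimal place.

√ΔT = ET₀ / [0.0023 × Ra × (Tmean+17.8)] = 2.96 / (0.0023 × 15.43 × 31.25) = 2.6690
ΔT = 2.6690² = 7.124 °C

7.1 °C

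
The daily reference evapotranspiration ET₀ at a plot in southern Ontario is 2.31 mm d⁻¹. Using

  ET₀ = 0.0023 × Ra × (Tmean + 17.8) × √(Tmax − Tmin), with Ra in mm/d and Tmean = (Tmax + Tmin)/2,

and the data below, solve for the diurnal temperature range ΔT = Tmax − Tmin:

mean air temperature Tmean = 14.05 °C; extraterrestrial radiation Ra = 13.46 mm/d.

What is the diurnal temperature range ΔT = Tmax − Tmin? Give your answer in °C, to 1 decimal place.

5.5 °C

√ΔT = ET₀ / [0.0023 × Ra × (Tmean+17.8)] = 2.31 / (0.0023 × 13.46 × 31.85) = 2.3428
ΔT = 2.3428² = 5.489 °C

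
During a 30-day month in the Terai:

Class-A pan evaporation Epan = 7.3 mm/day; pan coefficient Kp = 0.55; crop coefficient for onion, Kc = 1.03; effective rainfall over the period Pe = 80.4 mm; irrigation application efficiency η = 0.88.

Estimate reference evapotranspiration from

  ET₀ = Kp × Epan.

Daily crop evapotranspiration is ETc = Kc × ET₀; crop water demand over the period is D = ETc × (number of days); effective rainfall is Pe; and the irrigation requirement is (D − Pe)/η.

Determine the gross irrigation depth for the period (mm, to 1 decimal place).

49.6 mm

ET₀ = 0.55 × 7.3 = 4.0150 mm/d
ETc = Kc × ET₀ = 1.03 × 4.0150 = 4.1355 mm/d
Crop demand D = ETc × 30 d = 4.1355 × 30 = 124.065 mm
D − Pe = 124.065 − 80.4 = 43.665 mm
Gross irrigation = 43.665 / 0.88 = 49.619 mm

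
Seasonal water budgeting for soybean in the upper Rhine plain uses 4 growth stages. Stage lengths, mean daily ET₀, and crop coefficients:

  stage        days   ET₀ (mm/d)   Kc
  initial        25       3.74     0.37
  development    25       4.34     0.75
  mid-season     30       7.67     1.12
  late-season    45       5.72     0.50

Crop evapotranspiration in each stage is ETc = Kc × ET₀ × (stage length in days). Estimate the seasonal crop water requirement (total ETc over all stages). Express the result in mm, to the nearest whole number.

initial: 0.37 × 3.74 × 25 = 34.60 mm
development: 0.75 × 4.34 × 25 = 81.38 mm
mid-season: 1.12 × 7.67 × 30 = 257.71 mm
late-season: 0.50 × 5.72 × 45 = 128.70 mm
Seasonal total = 502.39 mm

502 mm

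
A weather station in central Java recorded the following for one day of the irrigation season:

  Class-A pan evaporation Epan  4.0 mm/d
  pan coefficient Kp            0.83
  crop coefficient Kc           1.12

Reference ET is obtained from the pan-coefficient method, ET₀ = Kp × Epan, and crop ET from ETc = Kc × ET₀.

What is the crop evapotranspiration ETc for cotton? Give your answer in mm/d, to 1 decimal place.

ET₀ = 0.83 × 4.0 = 3.3200 mm/d
ETc = Kc × ET₀ = 1.12 × 3.3200 = 3.7184 mm/d

3.7 mm/d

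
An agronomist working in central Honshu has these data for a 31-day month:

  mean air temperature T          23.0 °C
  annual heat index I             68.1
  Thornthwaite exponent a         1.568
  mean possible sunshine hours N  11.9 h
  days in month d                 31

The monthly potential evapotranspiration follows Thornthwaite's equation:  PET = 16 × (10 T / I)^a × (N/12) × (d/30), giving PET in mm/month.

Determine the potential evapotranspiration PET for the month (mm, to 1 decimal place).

10T/I = 10 × 23.0 / 68.1 = 3.3774
(10T/I)^a = 3.3774^1.568 = 6.7424
Uncorrected PET = 16 × 6.7424 = 107.878 mm
Correction = (N/12)(d/30) = (11.9/12)(31/30) = 1.0247
PET = 107.878 × 1.0247 = 110.543 mm/month

110.5 mm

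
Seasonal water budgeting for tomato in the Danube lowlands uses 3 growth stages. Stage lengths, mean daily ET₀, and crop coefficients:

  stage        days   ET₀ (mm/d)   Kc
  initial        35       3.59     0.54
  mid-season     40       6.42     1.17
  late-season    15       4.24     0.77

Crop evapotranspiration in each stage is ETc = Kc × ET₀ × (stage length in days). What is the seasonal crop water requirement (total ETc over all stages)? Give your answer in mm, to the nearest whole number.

initial: 0.54 × 3.59 × 35 = 67.85 mm
mid-season: 1.17 × 6.42 × 40 = 300.46 mm
late-season: 0.77 × 4.24 × 15 = 48.97 mm
Seasonal total = 417.28 mm

417 mm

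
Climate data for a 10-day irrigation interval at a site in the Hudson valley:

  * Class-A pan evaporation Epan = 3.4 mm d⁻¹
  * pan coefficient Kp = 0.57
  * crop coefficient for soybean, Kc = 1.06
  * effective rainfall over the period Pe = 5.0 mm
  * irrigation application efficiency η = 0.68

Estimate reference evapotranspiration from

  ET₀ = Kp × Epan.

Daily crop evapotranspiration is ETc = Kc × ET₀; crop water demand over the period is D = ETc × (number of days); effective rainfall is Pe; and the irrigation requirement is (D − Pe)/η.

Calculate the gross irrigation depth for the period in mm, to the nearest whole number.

ET₀ = 0.57 × 3.4 = 1.9380 mm/d
ETc = Kc × ET₀ = 1.06 × 1.9380 = 2.0543 mm/d
Crop demand D = ETc × 10 d = 2.0543 × 10 = 20.543 mm
D − Pe = 20.543 − 5.0 = 15.543 mm
Gross irrigation = 15.543 / 0.68 = 22.857 mm

23 mm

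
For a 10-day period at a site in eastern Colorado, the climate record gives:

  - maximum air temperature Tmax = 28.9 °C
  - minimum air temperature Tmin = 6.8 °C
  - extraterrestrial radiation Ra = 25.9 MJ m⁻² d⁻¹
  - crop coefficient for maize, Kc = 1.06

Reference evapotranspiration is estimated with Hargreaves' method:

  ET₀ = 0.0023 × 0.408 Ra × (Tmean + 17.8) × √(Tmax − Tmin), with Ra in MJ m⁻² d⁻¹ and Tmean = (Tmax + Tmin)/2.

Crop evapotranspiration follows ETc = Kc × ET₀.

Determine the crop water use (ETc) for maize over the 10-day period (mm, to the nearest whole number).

Tmean = (28.9 + 6.8)/2 = 17.85 °C
0.408 Ra = 0.408 × 25.9 = 10.5672 mm/d equivalent
ET₀ = 0.0023 × 10.5672 × (17.85 + 17.8) × √22.1 = 0.0023 × 10.5672 × 35.65 × 4.7011 = 4.0733 mm/d
ETc = Kc × ET₀ = 1.06 × 4.0733 = 4.3177 mm/d
Over 10 days: 4.3177 × 10 = 43.177 mm

43 mm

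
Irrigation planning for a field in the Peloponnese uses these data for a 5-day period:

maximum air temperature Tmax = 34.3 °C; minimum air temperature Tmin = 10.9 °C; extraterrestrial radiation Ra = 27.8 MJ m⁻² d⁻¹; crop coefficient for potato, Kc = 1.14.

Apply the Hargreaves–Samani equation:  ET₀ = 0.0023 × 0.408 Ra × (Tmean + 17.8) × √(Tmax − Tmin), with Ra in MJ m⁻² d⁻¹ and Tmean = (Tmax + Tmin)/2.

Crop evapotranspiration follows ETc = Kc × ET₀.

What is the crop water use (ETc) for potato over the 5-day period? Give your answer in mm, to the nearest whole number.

Tmean = (34.3 + 10.9)/2 = 22.60 °C
0.408 Ra = 0.408 × 27.8 = 11.3424 mm/d equivalent
ET₀ = 0.0023 × 11.3424 × (22.60 + 17.8) × √23.4 = 0.0023 × 11.3424 × 40.40 × 4.8374 = 5.0983 mm/d
ETc = Kc × ET₀ = 1.14 × 5.0983 = 5.8121 mm/d
Over 5 days: 5.8121 × 5 = 29.061 mm

29 mm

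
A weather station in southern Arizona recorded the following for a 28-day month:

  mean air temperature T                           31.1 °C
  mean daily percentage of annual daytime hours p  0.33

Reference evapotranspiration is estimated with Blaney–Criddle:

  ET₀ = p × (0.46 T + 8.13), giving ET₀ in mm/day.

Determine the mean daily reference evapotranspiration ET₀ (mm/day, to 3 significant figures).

7.40 mm/day

ET₀ = 0.33 × (0.46 × 31.1 + 8.13) = 0.33 × 22.436 = 7.4039 mm/d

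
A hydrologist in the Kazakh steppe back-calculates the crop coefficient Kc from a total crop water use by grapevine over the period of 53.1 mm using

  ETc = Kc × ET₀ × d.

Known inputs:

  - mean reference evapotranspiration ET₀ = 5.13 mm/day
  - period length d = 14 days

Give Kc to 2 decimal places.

ETc = Kc × ET₀ × d  ⇒  Kc = ETc / (ET₀ × d)
Kc = 53.1 / (5.13 × 14) = 53.1 / 71.82 = 0.7393

0.74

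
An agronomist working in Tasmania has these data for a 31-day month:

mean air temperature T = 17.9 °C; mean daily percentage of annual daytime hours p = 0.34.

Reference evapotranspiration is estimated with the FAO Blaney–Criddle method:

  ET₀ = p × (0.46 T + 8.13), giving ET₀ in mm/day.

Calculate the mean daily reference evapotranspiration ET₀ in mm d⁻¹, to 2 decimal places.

ET₀ = 0.34 × (0.46 × 17.9 + 8.13) = 0.34 × 16.364 = 5.5638 mm/d

5.56 mm d⁻¹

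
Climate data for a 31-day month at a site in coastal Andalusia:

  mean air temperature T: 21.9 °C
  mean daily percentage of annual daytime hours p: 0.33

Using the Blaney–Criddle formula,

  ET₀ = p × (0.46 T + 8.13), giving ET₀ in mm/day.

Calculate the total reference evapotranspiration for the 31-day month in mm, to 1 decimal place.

186.2 mm

ET₀ = 0.33 × (0.46 × 21.9 + 8.13) = 0.33 × 18.204 = 6.0073 mm/d
Monthly total = 6.0073 × 31 = 186.226 mm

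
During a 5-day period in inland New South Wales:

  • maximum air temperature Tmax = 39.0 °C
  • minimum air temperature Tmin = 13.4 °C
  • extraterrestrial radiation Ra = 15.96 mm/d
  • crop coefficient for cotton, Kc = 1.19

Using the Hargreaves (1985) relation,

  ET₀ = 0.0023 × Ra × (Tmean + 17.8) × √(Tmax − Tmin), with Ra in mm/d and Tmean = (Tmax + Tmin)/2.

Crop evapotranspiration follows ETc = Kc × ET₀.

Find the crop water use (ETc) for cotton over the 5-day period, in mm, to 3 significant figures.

Tmean = (39.0 + 13.4)/2 = 26.20 °C
ET₀ = 0.0023 × 15.96 × (26.20 + 17.8) × √25.6 = 0.0023 × 15.96 × 44.00 × 5.0596 = 8.1720 mm/d
ETc = Kc × ET₀ = 1.19 × 8.1720 = 9.7247 mm/d
Over 5 days: 9.7247 × 5 = 48.624 mm

48.6 mm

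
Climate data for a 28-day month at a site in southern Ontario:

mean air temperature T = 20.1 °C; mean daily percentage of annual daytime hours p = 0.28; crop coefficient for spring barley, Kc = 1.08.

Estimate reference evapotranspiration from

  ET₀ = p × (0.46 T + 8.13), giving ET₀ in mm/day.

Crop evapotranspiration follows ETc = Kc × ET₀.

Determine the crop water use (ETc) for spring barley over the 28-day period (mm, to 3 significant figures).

ET₀ = 0.28 × (0.46 × 20.1 + 8.13) = 0.28 × 17.376 = 4.8653 mm/d
ETc = Kc × ET₀ = 1.08 × 4.8653 = 5.2545 mm/d
Over 28 days: 5.2545 × 28 = 147.126 mm

147 mm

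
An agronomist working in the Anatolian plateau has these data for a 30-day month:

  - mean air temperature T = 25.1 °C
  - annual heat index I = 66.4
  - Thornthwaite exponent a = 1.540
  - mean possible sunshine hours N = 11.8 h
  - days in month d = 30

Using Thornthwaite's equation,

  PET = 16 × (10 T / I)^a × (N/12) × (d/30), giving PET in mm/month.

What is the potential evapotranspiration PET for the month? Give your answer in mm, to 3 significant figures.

122 mm

10T/I = 10 × 25.1 / 66.4 = 3.7801
(10T/I)^a = 3.7801^1.540 = 7.7510
Uncorrected PET = 16 × 7.7510 = 124.016 mm
Correction = (N/12)(d/30) = (11.8/12)(30/30) = 0.9833
PET = 124.016 × 0.9833 = 121.945 mm/month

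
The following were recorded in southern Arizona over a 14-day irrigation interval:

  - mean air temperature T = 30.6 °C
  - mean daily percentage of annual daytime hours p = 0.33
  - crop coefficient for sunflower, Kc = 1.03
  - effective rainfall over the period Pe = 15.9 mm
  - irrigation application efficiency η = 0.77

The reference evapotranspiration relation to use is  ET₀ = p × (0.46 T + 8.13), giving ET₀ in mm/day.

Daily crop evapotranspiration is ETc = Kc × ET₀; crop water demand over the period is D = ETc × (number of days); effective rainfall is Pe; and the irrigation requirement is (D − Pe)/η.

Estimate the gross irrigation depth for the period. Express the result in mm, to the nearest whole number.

117 mm

ET₀ = 0.33 × (0.46 × 30.6 + 8.13) = 0.33 × 22.206 = 7.3280 mm/d
ETc = Kc × ET₀ = 1.03 × 7.3280 = 7.5478 mm/d
Crop demand D = ETc × 14 d = 7.5478 × 14 = 105.669 mm
D − Pe = 105.669 − 15.9 = 89.769 mm
Gross irrigation = 89.769 / 0.77 = 116.583 mm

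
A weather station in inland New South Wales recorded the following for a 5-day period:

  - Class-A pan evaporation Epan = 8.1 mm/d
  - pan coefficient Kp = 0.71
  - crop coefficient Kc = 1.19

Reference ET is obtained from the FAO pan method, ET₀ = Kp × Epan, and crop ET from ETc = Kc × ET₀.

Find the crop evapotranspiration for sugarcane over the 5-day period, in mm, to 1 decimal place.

34.2 mm

ET₀ = 0.71 × 8.1 = 5.7510 mm/d
ETc = Kc × ET₀ = 1.19 × 5.7510 = 6.8437 mm/d
Over 5 days: 6.8437 × 5 = 34.219 mm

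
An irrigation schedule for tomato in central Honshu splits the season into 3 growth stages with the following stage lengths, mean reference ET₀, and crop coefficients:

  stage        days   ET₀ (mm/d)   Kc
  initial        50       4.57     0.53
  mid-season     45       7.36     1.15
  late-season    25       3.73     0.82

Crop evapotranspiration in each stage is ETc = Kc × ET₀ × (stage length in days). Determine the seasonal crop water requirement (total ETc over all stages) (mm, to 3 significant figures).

578 mm

initial: 0.53 × 4.57 × 50 = 121.11 mm
mid-season: 1.15 × 7.36 × 45 = 380.88 mm
late-season: 0.82 × 3.73 × 25 = 76.47 mm
Seasonal total = 578.46 mm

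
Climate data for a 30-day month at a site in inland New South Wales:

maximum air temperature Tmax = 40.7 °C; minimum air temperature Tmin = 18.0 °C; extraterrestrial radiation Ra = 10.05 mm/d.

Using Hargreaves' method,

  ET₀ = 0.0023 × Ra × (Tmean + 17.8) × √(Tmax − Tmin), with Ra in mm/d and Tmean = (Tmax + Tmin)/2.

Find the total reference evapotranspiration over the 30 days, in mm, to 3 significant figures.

Tmean = (40.7 + 18.0)/2 = 29.35 °C
ET₀ = 0.0023 × 10.05 × (29.35 + 17.8) × √22.7 = 0.0023 × 10.05 × 47.15 × 4.7645 = 5.1927 mm/d
Over 30 days: 5.1927 × 30 = 155.781 mm

156 mm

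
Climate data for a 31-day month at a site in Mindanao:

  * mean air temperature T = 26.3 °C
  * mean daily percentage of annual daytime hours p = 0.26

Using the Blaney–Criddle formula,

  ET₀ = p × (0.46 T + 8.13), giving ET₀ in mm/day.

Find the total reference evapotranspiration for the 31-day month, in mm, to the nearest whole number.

163 mm

ET₀ = 0.26 × (0.46 × 26.3 + 8.13) = 0.26 × 20.228 = 5.2593 mm/d
Monthly total = 5.2593 × 31 = 163.038 mm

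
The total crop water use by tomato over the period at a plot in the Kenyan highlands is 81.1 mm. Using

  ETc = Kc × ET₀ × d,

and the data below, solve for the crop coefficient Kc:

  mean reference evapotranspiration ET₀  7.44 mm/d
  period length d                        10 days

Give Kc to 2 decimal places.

1.09

ETc = Kc × ET₀ × d  ⇒  Kc = ETc / (ET₀ × d)
Kc = 81.1 / (7.44 × 10) = 81.1 / 74.40 = 1.0901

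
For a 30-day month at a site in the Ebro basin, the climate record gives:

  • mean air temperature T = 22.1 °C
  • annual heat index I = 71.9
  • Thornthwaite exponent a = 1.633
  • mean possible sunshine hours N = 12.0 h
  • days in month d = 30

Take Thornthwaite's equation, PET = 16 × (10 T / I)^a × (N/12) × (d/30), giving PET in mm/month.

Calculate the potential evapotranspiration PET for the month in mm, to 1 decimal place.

10T/I = 10 × 22.1 / 71.9 = 3.0737
(10T/I)^a = 3.0737^1.633 = 6.2568
Uncorrected PET = 16 × 6.2568 = 100.109 mm
Correction = (N/12)(d/30) = (12.0/12)(30/30) = 1.0000
PET = 100.109 × 1.0000 = 100.109 mm/month

100.1 mm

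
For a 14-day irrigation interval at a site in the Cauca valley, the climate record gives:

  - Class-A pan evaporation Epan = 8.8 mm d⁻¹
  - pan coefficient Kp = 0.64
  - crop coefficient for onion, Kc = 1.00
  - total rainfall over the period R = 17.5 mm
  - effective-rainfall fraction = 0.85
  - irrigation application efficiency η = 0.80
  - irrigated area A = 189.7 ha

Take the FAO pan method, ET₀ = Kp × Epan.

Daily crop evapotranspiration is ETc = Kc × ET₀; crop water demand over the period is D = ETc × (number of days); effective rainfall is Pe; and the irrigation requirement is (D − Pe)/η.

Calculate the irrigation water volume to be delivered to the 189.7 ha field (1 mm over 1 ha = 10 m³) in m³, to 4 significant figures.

151700 m³

ET₀ = 0.64 × 8.8 = 5.6320 mm/d
ETc = Kc × ET₀ = 1.00 × 5.6320 = 5.6320 mm/d
Crop demand D = ETc × 14 d = 5.6320 × 14 = 78.848 mm
Pe = 0.85 × 17.5 = 14.875 mm
D − Pe = 78.848 − 14.875 = 63.973 mm
Gross irrigation = 63.973 / 0.80 = 79.966 mm
Volume = 79.966 mm × 189.7 ha × 10 = 151695.5 m³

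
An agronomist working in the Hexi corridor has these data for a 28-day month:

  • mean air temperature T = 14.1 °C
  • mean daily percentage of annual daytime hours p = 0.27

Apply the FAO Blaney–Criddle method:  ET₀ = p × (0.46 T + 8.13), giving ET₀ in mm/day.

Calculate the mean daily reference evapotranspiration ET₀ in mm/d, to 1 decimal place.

3.9 mm/d

ET₀ = 0.27 × (0.46 × 14.1 + 8.13) = 0.27 × 14.616 = 3.9463 mm/d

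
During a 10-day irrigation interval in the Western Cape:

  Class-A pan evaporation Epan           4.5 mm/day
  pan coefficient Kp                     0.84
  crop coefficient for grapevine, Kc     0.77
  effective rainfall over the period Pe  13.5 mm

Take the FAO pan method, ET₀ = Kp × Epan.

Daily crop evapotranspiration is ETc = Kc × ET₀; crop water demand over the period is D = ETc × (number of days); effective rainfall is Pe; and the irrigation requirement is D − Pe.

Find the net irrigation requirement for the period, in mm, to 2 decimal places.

15.61 mm

ET₀ = 0.84 × 4.5 = 3.7800 mm/d
ETc = Kc × ET₀ = 0.77 × 3.7800 = 2.9106 mm/d
Crop demand D = ETc × 10 d = 2.9106 × 10 = 29.106 mm
D − Pe = 29.106 − 13.5 = 15.606 mm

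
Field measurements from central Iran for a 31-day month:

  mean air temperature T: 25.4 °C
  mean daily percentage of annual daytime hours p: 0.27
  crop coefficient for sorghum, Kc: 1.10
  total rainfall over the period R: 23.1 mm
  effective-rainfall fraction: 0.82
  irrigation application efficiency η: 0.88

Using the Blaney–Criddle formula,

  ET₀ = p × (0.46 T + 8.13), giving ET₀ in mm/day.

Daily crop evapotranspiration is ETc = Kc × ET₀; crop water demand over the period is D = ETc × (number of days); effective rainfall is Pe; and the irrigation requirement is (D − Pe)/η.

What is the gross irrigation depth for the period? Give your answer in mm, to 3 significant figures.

186 mm

ET₀ = 0.27 × (0.46 × 25.4 + 8.13) = 0.27 × 19.814 = 5.3498 mm/d
ETc = Kc × ET₀ = 1.10 × 5.3498 = 5.8848 mm/d
Crop demand D = ETc × 31 d = 5.8848 × 31 = 182.429 mm
Pe = 0.82 × 23.1 = 18.942 mm
D − Pe = 182.429 − 18.942 = 163.487 mm
Gross irrigation = 163.487 / 0.88 = 185.781 mm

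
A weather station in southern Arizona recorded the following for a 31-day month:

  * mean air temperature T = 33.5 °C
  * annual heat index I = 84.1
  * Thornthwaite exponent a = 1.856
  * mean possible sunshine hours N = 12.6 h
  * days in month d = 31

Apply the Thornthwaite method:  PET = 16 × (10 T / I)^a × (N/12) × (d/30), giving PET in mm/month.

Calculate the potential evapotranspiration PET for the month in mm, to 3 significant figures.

226 mm

10T/I = 10 × 33.5 / 84.1 = 3.9834
(10T/I)^a = 3.9834^1.856 = 13.0038
Uncorrected PET = 16 × 13.0038 = 208.061 mm
Correction = (N/12)(d/30) = (12.6/12)(31/30) = 1.0850
PET = 208.061 × 1.0850 = 225.746 mm/month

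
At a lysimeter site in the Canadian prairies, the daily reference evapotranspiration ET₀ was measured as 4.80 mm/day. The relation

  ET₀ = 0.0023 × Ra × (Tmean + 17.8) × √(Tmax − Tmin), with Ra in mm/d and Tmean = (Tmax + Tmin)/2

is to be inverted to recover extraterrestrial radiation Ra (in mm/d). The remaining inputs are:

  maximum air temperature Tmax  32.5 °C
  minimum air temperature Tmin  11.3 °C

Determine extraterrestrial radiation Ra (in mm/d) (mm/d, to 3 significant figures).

11.4 mm/d

Tmean = 21.90 °C; √ΔT = 4.6043
Ra = ET₀ / [0.0023 × (Tmean+17.8) × √ΔT] = 4.80 / (0.0023 × 39.70 × 4.6043) = 11.417 mm/d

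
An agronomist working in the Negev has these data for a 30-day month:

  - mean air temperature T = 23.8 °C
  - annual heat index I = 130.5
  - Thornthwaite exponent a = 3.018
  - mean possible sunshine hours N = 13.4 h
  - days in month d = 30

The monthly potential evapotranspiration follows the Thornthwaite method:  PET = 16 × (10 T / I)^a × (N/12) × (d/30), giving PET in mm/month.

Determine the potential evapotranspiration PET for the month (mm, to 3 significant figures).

10T/I = 10 × 23.8 / 130.5 = 1.8238
(10T/I)^a = 1.8238^3.018 = 6.1324
Uncorrected PET = 16 × 6.1324 = 98.118 mm
Correction = (N/12)(d/30) = (13.4/12)(30/30) = 1.1167
PET = 98.118 × 1.1167 = 109.568 mm/month

110 mm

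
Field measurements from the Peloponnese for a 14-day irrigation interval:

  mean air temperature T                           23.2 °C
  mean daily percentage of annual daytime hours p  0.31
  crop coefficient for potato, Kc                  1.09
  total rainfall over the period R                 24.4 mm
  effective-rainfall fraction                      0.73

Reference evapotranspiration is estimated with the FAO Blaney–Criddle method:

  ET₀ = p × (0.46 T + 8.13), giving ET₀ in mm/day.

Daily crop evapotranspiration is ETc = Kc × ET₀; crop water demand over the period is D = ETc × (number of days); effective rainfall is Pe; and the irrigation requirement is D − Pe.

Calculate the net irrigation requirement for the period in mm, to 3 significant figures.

ET₀ = 0.31 × (0.46 × 23.2 + 8.13) = 0.31 × 18.802 = 5.8286 mm/d
ETc = Kc × ET₀ = 1.09 × 5.8286 = 6.3532 mm/d
Crop demand D = ETc × 14 d = 6.3532 × 14 = 88.945 mm
Pe = 0.73 × 24.4 = 17.812 mm
D − Pe = 88.945 − 17.812 = 71.133 mm

71.1 mm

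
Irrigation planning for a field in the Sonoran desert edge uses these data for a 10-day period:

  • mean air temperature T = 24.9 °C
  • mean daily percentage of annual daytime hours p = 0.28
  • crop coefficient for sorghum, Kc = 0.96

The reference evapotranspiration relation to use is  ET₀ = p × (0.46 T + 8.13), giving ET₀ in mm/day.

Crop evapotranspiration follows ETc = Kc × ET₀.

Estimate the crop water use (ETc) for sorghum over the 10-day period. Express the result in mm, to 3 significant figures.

ET₀ = 0.28 × (0.46 × 24.9 + 8.13) = 0.28 × 19.584 = 5.4835 mm/d
ETc = Kc × ET₀ = 0.96 × 5.4835 = 5.2642 mm/d
Over 10 days: 5.2642 × 10 = 52.642 mm

52.6 mm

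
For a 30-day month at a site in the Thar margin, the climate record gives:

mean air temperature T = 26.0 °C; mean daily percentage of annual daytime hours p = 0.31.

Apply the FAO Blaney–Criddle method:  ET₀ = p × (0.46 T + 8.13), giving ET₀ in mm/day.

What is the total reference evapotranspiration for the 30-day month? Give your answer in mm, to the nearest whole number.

ET₀ = 0.31 × (0.46 × 26.0 + 8.13) = 0.31 × 20.090 = 6.2279 mm/d
Monthly total = 6.2279 × 30 = 186.837 mm

187 mm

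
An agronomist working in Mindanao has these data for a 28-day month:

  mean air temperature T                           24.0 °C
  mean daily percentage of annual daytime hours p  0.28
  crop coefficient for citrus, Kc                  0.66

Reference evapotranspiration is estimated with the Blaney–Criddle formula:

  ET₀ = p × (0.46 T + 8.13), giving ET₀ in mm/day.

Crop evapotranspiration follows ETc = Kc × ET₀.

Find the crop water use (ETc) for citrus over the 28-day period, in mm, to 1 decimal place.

ET₀ = 0.28 × (0.46 × 24.0 + 8.13) = 0.28 × 19.170 = 5.3676 mm/d
ETc = Kc × ET₀ = 0.66 × 5.3676 = 3.5426 mm/d
Over 28 days: 3.5426 × 28 = 99.193 mm

99.2 mm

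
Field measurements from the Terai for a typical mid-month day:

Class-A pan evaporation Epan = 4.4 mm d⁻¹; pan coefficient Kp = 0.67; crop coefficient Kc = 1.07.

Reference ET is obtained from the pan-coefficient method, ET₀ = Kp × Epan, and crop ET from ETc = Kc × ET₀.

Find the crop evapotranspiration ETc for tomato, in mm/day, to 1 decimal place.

3.2 mm/day

ET₀ = 0.67 × 4.4 = 2.9480 mm/d
ETc = Kc × ET₀ = 1.07 × 2.9480 = 3.1544 mm/d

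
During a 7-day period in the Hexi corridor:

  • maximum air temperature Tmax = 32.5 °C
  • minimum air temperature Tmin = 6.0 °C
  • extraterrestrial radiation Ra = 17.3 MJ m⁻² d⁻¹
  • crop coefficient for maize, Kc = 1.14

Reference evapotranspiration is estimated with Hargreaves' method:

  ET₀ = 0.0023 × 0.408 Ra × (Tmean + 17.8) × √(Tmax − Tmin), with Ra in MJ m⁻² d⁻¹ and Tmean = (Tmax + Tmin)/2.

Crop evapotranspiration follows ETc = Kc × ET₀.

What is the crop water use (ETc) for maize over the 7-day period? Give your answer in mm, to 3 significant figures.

Tmean = (32.5 + 6.0)/2 = 19.25 °C
0.408 Ra = 0.408 × 17.3 = 7.0584 mm/d equivalent
ET₀ = 0.0023 × 7.0584 × (19.25 + 17.8) × √26.5 = 0.0023 × 7.0584 × 37.05 × 5.1478 = 3.0963 mm/d
ETc = Kc × ET₀ = 1.14 × 3.0963 = 3.5298 mm/d
Over 7 days: 3.5298 × 7 = 24.709 mm

24.7 mm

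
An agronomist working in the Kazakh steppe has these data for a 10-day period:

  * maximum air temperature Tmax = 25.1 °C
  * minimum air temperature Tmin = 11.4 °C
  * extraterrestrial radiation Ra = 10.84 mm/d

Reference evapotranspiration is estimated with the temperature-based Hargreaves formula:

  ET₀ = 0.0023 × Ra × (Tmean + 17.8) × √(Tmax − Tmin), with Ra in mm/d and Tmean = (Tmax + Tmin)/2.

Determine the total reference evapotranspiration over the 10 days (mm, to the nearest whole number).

Tmean = (25.1 + 11.4)/2 = 18.25 °C
ET₀ = 0.0023 × 10.84 × (18.25 + 17.8) × √13.7 = 0.0023 × 10.84 × 36.05 × 3.7014 = 3.3268 mm/d
Over 10 days: 3.3268 × 10 = 33.268 mm

33 mm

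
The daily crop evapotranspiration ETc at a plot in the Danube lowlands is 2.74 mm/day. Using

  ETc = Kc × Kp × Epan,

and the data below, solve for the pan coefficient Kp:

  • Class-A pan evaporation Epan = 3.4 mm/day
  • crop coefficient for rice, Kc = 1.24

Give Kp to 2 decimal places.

ETc = Kc × Kp × Epan  ⇒  Kp = ETc / (Kc × Epan)
Kp = 2.74 / (1.24 × 3.4) = 2.74 / 4.216 = 0.6499

0.65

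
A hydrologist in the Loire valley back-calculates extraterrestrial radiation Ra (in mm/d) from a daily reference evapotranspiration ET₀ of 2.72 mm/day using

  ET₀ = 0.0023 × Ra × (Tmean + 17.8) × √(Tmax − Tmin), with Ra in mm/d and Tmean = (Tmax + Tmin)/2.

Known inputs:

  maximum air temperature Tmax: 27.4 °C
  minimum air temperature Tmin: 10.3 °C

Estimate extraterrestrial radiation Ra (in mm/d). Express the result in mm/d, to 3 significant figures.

7.80 mm/d

Tmean = 18.85 °C; √ΔT = 4.1352
Ra = ET₀ / [0.0023 × (Tmean+17.8) × √ΔT] = 2.72 / (0.0023 × 36.65 × 4.1352) = 7.803 mm/d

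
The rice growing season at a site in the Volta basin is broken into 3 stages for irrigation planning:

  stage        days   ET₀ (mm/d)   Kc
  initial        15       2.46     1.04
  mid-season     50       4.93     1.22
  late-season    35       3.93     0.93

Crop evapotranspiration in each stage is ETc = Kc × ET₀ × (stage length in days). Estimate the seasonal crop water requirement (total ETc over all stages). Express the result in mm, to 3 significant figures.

initial: 1.04 × 2.46 × 15 = 38.38 mm
mid-season: 1.22 × 4.93 × 50 = 300.73 mm
late-season: 0.93 × 3.93 × 35 = 127.92 mm
Seasonal total = 467.03 mm

467 mm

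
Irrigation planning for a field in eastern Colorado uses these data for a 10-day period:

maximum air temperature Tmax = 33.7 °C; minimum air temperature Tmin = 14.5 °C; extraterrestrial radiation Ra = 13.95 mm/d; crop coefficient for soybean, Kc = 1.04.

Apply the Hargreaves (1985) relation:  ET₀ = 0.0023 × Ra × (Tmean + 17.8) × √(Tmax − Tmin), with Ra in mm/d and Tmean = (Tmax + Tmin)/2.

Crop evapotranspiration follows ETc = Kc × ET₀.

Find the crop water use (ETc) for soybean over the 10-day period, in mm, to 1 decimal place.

Tmean = (33.7 + 14.5)/2 = 24.10 °C
ET₀ = 0.0023 × 13.95 × (24.10 + 17.8) × √19.2 = 0.0023 × 13.95 × 41.90 × 4.3818 = 5.8907 mm/d
ETc = Kc × ET₀ = 1.04 × 5.8907 = 6.1263 mm/d
Over 10 days: 6.1263 × 10 = 61.263 mm

61.3 mm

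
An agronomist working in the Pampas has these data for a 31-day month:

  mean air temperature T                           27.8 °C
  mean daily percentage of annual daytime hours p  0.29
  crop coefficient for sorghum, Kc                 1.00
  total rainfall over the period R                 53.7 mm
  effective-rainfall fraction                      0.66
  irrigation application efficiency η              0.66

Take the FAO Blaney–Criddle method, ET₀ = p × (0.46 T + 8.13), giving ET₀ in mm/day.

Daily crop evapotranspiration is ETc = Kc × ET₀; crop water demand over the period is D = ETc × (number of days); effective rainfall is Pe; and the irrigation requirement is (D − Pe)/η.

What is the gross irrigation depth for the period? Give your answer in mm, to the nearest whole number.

231 mm

ET₀ = 0.29 × (0.46 × 27.8 + 8.13) = 0.29 × 20.918 = 6.0662 mm/d
ETc = Kc × ET₀ = 1.00 × 6.0662 = 6.0662 mm/d
Crop demand D = ETc × 31 d = 6.0662 × 31 = 188.052 mm
Pe = 0.66 × 53.7 = 35.442 mm
D − Pe = 188.052 − 35.442 = 152.610 mm
Gross irrigation = 152.610 / 0.66 = 231.227 mm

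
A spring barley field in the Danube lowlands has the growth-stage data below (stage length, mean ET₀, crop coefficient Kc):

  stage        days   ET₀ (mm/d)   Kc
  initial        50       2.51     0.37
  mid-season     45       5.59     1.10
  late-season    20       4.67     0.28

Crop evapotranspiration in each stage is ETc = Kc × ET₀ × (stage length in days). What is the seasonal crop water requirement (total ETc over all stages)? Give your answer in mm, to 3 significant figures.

349 mm

initial: 0.37 × 2.51 × 50 = 46.44 mm
mid-season: 1.10 × 5.59 × 45 = 276.71 mm
late-season: 0.28 × 4.67 × 20 = 26.15 mm
Seasonal total = 349.30 mm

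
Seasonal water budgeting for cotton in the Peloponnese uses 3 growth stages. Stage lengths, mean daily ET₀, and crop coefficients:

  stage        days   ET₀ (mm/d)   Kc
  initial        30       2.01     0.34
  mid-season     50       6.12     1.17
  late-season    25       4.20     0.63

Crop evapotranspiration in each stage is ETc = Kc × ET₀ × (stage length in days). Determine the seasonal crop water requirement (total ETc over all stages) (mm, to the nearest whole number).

445 mm

initial: 0.34 × 2.01 × 30 = 20.50 mm
mid-season: 1.17 × 6.12 × 50 = 358.02 mm
late-season: 0.63 × 4.20 × 25 = 66.15 mm
Seasonal total = 444.67 mm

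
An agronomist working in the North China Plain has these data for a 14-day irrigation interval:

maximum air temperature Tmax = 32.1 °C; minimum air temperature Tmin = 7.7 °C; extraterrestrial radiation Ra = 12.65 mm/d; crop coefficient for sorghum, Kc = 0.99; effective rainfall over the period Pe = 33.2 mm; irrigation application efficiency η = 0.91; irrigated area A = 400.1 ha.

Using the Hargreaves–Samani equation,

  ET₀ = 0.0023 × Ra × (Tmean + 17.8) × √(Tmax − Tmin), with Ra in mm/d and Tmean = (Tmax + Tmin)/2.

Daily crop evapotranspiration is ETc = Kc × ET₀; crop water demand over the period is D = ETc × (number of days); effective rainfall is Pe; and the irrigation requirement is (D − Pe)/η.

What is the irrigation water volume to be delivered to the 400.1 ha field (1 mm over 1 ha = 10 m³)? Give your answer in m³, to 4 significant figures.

Tmean = (32.1 + 7.7)/2 = 19.90 °C
ET₀ = 0.0023 × 12.65 × (19.90 + 17.8) × √24.4 = 0.0023 × 12.65 × 37.70 × 4.9396 = 5.4182 mm/d
ETc = Kc × ET₀ = 0.99 × 5.4182 = 5.3640 mm/d
Crop demand D = ETc × 14 d = 5.3640 × 14 = 75.096 mm
D − Pe = 75.096 − 33.2 = 41.896 mm
Gross irrigation = 41.896 / 0.91 = 46.040 mm
Volume = 46.040 mm × 400.1 ha × 10 = 184206.0 m³

184200 m³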